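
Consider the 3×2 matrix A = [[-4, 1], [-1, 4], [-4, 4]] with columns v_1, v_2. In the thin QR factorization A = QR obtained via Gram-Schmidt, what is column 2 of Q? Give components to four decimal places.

q_2 = (-0.4842, 0.8301, 0.2767)

v_1 = (-4, -1, -4); ‖v_1‖ = 5.7446, so q_1 = (-0.6963, -0.1741, -0.6963).
q_1·v_2 = (-0.6963)·1 + (-0.1741)·4 + (-0.6963)·4 = -4.1779.
u_2 = v_2 + 4.1779·q_1 = (-1.9091, 3.2727, 1.0909).
‖u_2‖ = 3.9428, so q_2 = (-0.4842, 0.8301, 0.2767).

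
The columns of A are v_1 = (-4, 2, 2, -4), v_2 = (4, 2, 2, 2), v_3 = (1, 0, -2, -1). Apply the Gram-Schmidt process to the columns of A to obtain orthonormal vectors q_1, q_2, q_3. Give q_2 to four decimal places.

q_2 = (0.5164, 0.6025, 0.6025, 0.0861)

v_1 = (-4, 2, 2, -4); ‖v_1‖ = 6.3246, so q_1 = (-0.6325, 0.3162, 0.3162, -0.6325).
q_1·v_2 = (-0.6325)·4 + 0.3162·2 + 0.3162·2 + (-0.6325)·2 = -2.5298.
u_2 = v_2 + 2.5298·q_1 = (2.4000, 2.8000, 2.8000, 0.4000).
‖u_2‖ = 4.6476, so q_2 = (0.5164, 0.6025, 0.6025, 0.0861).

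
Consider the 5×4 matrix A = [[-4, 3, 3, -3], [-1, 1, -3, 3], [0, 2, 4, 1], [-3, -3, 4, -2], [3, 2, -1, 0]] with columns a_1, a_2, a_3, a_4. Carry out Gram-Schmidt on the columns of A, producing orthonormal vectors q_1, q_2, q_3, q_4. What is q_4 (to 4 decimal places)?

q_4 = (-0.3935, 0.5958, 0.6352, 0.0336, -0.2925)

q_1 = a_1/‖a_1‖ = (-4, -1, 0, -3, 3)/5.9161 = (-0.6761, -0.1690, 0.0000, -0.5071, 0.5071).
r_{12} = q_1·a_2 = 0.3381.
u_2 = a_2 − 0.3381·q_1 = (3.2286, 1.0571, 2.0000, -2.8286, 1.8286).
‖u_2‖ = 5.1851, so q_2 = (0.6227, 0.2039, 0.3857, -0.5455, 0.3527).
r_{13} = q_1·a_3 = -4.0567; r_{23} = q_2·a_3 = 0.2645.
u_3 = a_3 + 4.0567·q_1 − 0.2645·q_2 = (0.0925, -3.7396, 3.8980, 2.0871, 0.9639).
‖u_3‖ = 5.8714, so q_3 = (0.0157, -0.6369, 0.6639, 0.3555, 0.1642).
r_{14} = q_1·a_4 = 2.5355; r_{24} = q_2·a_4 = 0.2204; r_{34} = q_3·a_4 = -2.0051.
u_4 = a_4 − 2.5355·q_1 − 0.2204·q_2 + 2.0051·q_3 = (-1.3914, 2.1065, 2.2462, 0.1187, -1.0343).
‖u_4‖ = 3.5359, so q_4 = (-0.3935, 0.5958, 0.6352, 0.0336, -0.2925).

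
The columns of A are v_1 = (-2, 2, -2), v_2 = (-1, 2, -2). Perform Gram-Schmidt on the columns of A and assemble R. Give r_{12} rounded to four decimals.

r_{12} = 2.8868

e_1 = v_1/‖v_1‖ = (-2, 2, -2)/3.4641 = (-0.5774, 0.5774, -0.5774).
r_{12} = e_1·v_2 = 2.8868.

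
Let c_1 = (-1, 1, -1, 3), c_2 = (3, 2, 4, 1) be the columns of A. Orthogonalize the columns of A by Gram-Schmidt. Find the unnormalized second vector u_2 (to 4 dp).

c_1 = (-1, 1, -1, 3); ‖c_1‖ = 3.4641, so q_1 = (-0.2887, 0.2887, -0.2887, 0.8660).
q_1·c_2 = (-0.2887)·3 + 0.2887·2 + (-0.2887)·4 + 0.8660·1 = -0.5774.
u_2 = c_2 + 0.5774·q_1 = (2.8333, 2.1667, 3.8333, 1.5000).

u_2 = (2.8333, 2.1667, 3.8333, 1.5000)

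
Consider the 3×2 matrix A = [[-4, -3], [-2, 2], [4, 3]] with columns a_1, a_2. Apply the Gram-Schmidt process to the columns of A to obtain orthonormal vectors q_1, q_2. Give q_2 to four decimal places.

q_1 = a_1/‖a_1‖ = (-4, -2, 4)/6.0000 = (-0.6667, -0.3333, 0.6667).
r_{12} = q_1·a_2 = 3.3333.
u_2 = a_2 − 3.3333·q_1 = (-0.7778, 3.1111, 0.7778).
‖u_2‖ = 3.2998, so q_2 = (-0.2357, 0.9428, 0.2357).

q_2 = (-0.2357, 0.9428, 0.2357)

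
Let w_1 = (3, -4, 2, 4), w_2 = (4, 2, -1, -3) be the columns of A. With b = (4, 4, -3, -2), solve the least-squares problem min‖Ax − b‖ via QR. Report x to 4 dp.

w_1 = (3, -4, 2, 4); ‖w_1‖ = 6.7082, so e_1 = (0.4472, -0.5963, 0.2981, 0.5963).
e_1·w_2 = 0.4472·4 + (-0.5963)·2 + 0.2981·(-1) + 0.5963·(-3) = -1.4907.
u_2 = w_2 + 1.4907·e_1 = (4.6667, 1.1111, -0.5556, -2.1111).
‖u_2‖ = 5.2705, so e_2 = (0.8854, 0.2108, -0.1054, -0.4006).
Qᵀb = (-2.6833, 5.5024).
Back-substitute: x_2 = 5.5024/5.2705 = 1.0440.
x_1 = (-2.6833 + 1.4907·1.0440)/6.7082 = -0.1680.

x = (-0.1680, 1.0440)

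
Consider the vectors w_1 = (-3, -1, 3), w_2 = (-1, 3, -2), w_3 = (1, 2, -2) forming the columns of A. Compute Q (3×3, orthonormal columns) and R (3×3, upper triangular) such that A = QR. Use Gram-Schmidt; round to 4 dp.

Q = [[-0.6882, -0.5597, 0.4616], [-0.2294, 0.7715, 0.5934], [0.6882, -0.3025, 0.6594]], R = [[4.3589, -1.3765, -2.5236], [0.0000, 3.4793, 1.5884], [0.0000, 0.0000, 0.3297]]

w_1 = (-3, -1, 3); ‖w_1‖ = 4.3589, so e_1 = (-0.6882, -0.2294, 0.6882).
e_1·w_2 = (-0.6882)·(-1) + (-0.2294)·3 + 0.6882·(-2) = -1.3765.
u_2 = w_2 + 1.3765·e_1 = (-1.9474, 2.6842, -1.0526).
‖u_2‖ = 3.4793, so e_2 = (-0.5597, 0.7715, -0.3025).
e_1·w_3 = (-0.6882)·1 + (-0.2294)·2 + 0.6882·(-2) = -2.5236; e_2·w_3 = (-0.5597)·1 + 0.7715·2 + (-0.3025)·(-2) = 1.5884.
u_3 = w_3 + 2.5236·e_1 − 1.5884·e_2 = (0.1522, 0.1957, 0.2174).
‖u_3‖ = 0.3297, so e_3 = (0.4616, 0.5934, 0.6594).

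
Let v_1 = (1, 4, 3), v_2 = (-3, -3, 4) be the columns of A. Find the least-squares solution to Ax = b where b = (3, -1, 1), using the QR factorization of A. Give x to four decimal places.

x = (0.0709, -0.0526)

v_1 = (1, 4, 3); ‖v_1‖ = 5.0990, so q_1 = (0.1961, 0.7845, 0.5883).
q_1·v_2 = 0.1961·(-3) + 0.7845·(-3) + 0.5883·4 = -0.5883.
u_2 = v_2 + 0.5883·q_1 = (-2.8846, -2.5385, 4.3462).
‖u_2‖ = 5.8012, so q_2 = (-0.4972, -0.4376, 0.7492).
Qᵀb = (0.3922, -0.3050).
Back-substitute: x_2 = -0.3050/5.8012 = -0.0526.
x_1 = (0.3922 + 0.5883·(-0.0526))/5.0990 = 0.0709.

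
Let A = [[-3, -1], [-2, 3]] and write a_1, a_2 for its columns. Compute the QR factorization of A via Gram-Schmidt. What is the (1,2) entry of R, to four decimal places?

r_{12} = -0.8321

a_1 = (-3, -2); ‖a_1‖ = 3.6056, so q_1 = (-0.8321, -0.5547).
r_{12} = q_1·a_2 = -0.8321.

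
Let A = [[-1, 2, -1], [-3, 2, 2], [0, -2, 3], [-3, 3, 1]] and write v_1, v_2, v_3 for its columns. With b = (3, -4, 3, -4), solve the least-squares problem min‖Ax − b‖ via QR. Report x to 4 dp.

x = (14.9333, 11.5333, 8.3333)

v_1 = (-1, -3, 0, -3); ‖v_1‖ = 4.3589, so e_1 = (-0.2294, -0.6882, 0.0000, -0.6882).
e_1·v_2 = (-0.2294)·2 + (-0.6882)·2 + 0.0000·(-2) + (-0.6882)·3 = -3.9001.
u_2 = v_2 + 3.9001·e_1 = (1.1053, -0.6842, -2.0000, 0.3158).
‖u_2‖ = 2.4061, so e_2 = (0.4594, -0.2844, -0.8312, 0.1312).
e_1·v_3 = (-0.2294)·(-1) + (-0.6882)·2 + 0.0000·3 + (-0.6882)·1 = -1.8353; e_2·v_3 = 0.4594·(-1) + (-0.2844)·2 + (-0.8312)·3 + 0.1312·1 = -3.3905.
u_3 = v_3 + 1.8353·e_1 + 3.3905·e_2 = (0.1364, -0.2273, 0.1818, 0.1818).
‖u_3‖ = 0.3693, so e_3 = (0.3693, -0.6155, 0.4924, 0.4924).
Qᵀb = (4.8177, -0.5031, 3.0773).
Back-substitute: x_3 = 3.0773/0.3693 = 8.3333.
x_2 = (-0.5031 + 3.3905·8.3333)/2.4061 = 11.5333.
x_1 = (4.8177 + 3.9001·11.5333 + 1.8353·8.3333)/4.3589 = 14.9333.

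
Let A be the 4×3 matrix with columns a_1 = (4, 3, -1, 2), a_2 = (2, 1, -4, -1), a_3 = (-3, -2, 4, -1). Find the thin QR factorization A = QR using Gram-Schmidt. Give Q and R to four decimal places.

Q = [[0.7303, 0.0659, 0.3865], [0.5477, -0.0742, 0.1612], [-0.1826, -0.8816, 0.4331], [0.3651, -0.4614, -0.7982]], R = [[5.4772, 2.3735, -4.3818], [0.0000, 4.0456, -3.1145], [0.0000, 0.0000, 1.0487]]

a_1 = (4, 3, -1, 2); ‖a_1‖ = 5.4772, so q_1 = (0.7303, 0.5477, -0.1826, 0.3651).
q_1·a_2 = 0.7303·2 + 0.5477·1 + (-0.1826)·(-4) + 0.3651·(-1) = 2.3735.
u_2 = a_2 − 2.3735·q_1 = (0.2667, -0.3000, -3.5667, -1.8667).
‖u_2‖ = 4.0456, so q_2 = (0.0659, -0.0742, -0.8816, -0.4614).
q_1·a_3 = 0.7303·(-3) + 0.5477·(-2) + (-0.1826)·4 + 0.3651·(-1) = -4.3818; q_2·a_3 = 0.0659·(-3) + (-0.0742)·(-2) + (-0.8816)·4 + (-0.4614)·(-1) = -3.1145.
u_3 = a_3 + 4.3818·q_1 + 3.1145·q_2 = (0.4053, 0.1690, 0.4542, -0.8371).
‖u_3‖ = 1.0487, so q_3 = (0.3865, 0.1612, 0.4331, -0.7982).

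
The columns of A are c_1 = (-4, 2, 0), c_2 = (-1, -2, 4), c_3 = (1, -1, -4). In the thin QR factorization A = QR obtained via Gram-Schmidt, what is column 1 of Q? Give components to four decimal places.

e_1 = (-0.8944, 0.4472, 0.0000)

c_1 = (-4, 2, 0); ‖c_1‖ = 4.4721, so e_1 = (-0.8944, 0.4472, 0.0000).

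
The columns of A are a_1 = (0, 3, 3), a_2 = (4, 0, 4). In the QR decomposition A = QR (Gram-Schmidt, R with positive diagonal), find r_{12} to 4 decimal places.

e_1 = a_1/‖a_1‖ = (0, 3, 3)/4.2426 = (0.0000, 0.7071, 0.7071).
r_{12} = e_1·a_2 = 2.8284.

r_{12} = 2.8284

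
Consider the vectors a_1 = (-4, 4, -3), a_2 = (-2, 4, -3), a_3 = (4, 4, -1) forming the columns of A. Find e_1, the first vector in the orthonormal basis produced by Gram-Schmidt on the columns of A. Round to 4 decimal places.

a_1 = (-4, 4, -3); ‖a_1‖ = 6.4031, so e_1 = (-0.6247, 0.6247, -0.4685).

e_1 = (-0.6247, 0.6247, -0.4685)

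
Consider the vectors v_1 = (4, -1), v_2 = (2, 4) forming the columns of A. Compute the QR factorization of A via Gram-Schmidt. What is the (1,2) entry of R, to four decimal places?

r_{12} = 0.9701

v_1 = (4, -1); ‖v_1‖ = 4.1231, so q_1 = (0.9701, -0.2425).
r_{12} = q_1·v_2 = 0.9701.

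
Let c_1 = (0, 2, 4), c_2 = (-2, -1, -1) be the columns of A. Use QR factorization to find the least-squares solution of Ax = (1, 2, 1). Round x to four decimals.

c_1 = (0, 2, 4); ‖c_1‖ = 4.4721, so q_1 = (0.0000, 0.4472, 0.8944).
q_1·c_2 = 0.0000·(-2) + 0.4472·(-1) + 0.8944·(-1) = -1.3416.
u_2 = c_2 + 1.3416·q_1 = (-2.0000, -0.4000, 0.2000).
‖u_2‖ = 2.0494, so q_2 = (-0.9759, -0.1952, 0.0976).
Qᵀb = (1.7889, -1.2687).
Back-substitute: x_2 = -1.2687/2.0494 = -0.6190.
x_1 = (1.7889 + 1.3416·(-0.6190))/4.4721 = 0.2143.

x = (0.2143, -0.6190)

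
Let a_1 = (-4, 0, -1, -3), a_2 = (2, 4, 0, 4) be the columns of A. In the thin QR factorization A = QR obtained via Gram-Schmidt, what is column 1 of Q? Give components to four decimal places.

q_1 = (-0.7845, 0.0000, -0.1961, -0.5883)

q_1 = a_1/‖a_1‖ = (-4, 0, -1, -3)/5.0990 = (-0.7845, 0.0000, -0.1961, -0.5883).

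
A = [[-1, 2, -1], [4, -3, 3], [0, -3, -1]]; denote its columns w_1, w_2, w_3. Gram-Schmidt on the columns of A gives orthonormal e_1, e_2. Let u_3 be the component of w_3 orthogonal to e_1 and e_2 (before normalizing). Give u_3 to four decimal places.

w_1 = (-1, 4, 0); ‖w_1‖ = 4.1231, so e_1 = (-0.2425, 0.9701, 0.0000).
e_1·w_2 = (-0.2425)·2 + 0.9701·(-3) + 0.0000·(-3) = -3.3955.
u_2 = w_2 + 3.3955·e_1 = (1.1765, 0.2941, -3.0000).
‖u_2‖ = 3.2358, so e_2 = (0.3636, 0.0909, -0.9271).
e_1·w_3 = (-0.2425)·(-1) + 0.9701·3 + 0.0000·(-1) = 3.1530; e_2·w_3 = 0.3636·(-1) + 0.0909·3 + (-0.9271)·(-1) = 0.8362.
u_3 = w_3 − 3.1530·e_1 − 0.8362·e_2 = (-0.5393, -0.1348, -0.2247).

u_3 = (-0.5393, -0.1348, -0.2247)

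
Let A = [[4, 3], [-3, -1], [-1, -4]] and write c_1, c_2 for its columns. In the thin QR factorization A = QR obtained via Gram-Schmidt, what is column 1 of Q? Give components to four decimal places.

c_1 = (4, -3, -1); ‖c_1‖ = 5.0990, so q_1 = (0.7845, -0.5883, -0.1961).

q_1 = (0.7845, -0.5883, -0.1961)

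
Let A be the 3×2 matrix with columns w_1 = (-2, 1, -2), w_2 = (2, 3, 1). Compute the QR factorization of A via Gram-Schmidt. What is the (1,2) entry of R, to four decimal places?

r_{12} = -1.0000

e_1 = w_1/‖w_1‖ = (-2, 1, -2)/3.0000 = (-0.6667, 0.3333, -0.6667).
r_{12} = e_1·w_2 = -1.0000.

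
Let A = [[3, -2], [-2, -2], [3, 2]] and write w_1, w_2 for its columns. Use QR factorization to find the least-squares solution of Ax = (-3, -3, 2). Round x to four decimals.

e_1 = w_1/‖w_1‖ = (3, -2, 3)/4.6904 = (0.6396, -0.4264, 0.6396).
r_{12} = e_1·w_2 = 0.8528.
u_2 = w_2 − 0.8528·e_1 = (-2.5455, -1.6364, 1.4545).
‖u_2‖ = 3.3575, so e_2 = (-0.7581, -0.4874, 0.4332).
Qᵀb = (0.6396, 4.6030).
Back-substitute: x_2 = 4.6030/3.3575 = 1.3710.
x_1 = (0.6396 − 0.8528·1.3710)/4.6904 = -0.1129.

x = (-0.1129, 1.3710)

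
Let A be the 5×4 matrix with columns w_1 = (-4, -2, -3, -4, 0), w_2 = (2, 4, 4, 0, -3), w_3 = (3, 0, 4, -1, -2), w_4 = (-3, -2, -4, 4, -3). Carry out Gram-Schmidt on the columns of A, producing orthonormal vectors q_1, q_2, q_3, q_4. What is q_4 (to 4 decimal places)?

q_1 = w_1/‖w_1‖ = (-4, -2, -3, -4, 0)/6.7082 = (-0.5963, -0.2981, -0.4472, -0.5963, 0.0000).
r_{12} = q_1·w_2 = -4.1740.
u_2 = w_2 + 4.1740·q_1 = (-0.4889, 2.7556, 2.1333, -2.4889, -3.0000).
‖u_2‖ = 5.2515, so q_2 = (-0.0931, 0.5247, 0.4062, -0.4739, -0.5713).
r_{13} = q_1·w_3 = -2.9814; r_{23} = q_2·w_3 = 2.9621.
u_3 = w_3 + 2.9814·q_1 − 2.9621·q_2 = (1.4980, -2.4432, 1.4633, -1.3739, -0.3078).
‖u_3‖ = 3.5124, so q_3 = (0.4265, -0.6956, 0.4166, -0.3912, -0.0876).
r_{14} = q_1·w_4 = 1.7889; r_{24} = q_2·w_4 = -2.5771; r_{34} = q_3·w_4 = -2.8565.
u_4 = w_4 − 1.7889·q_1 + 2.5771·q_2 + 2.8565·q_3 = (-0.9550, -2.1014, -0.9630, 2.7280, -4.7225).
‖u_4‖ = 5.9999, so q_4 = (-0.1592, -0.3502, -0.1605, 0.4547, -0.7871).

q_4 = (-0.1592, -0.3502, -0.1605, 0.4547, -0.7871)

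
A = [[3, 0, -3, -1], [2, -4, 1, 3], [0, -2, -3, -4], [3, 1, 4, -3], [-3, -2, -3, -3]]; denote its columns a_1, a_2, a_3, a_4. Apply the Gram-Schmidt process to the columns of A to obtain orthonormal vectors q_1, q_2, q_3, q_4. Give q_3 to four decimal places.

q_3 = (-0.7580, 0.3476, -0.3649, 0.3917, -0.1345)

a_1 = (3, 2, 0, 3, -3); ‖a_1‖ = 5.5678, so q_1 = (0.5388, 0.3592, 0.0000, 0.5388, -0.5388).
q_1·a_2 = 0.5388·0 + 0.3592·(-4) + 0.0000·(-2) + 0.5388·1 + (-0.5388)·(-2) = 0.1796.
u_2 = a_2 − 0.1796·q_1 = (-0.0968, -4.0645, -2.0000, 0.9032, -1.9032).
‖u_2‖ = 4.9968, so q_2 = (-0.0194, -0.8134, -0.4003, 0.1808, -0.3809).
q_1·a_3 = 0.5388·(-3) + 0.3592·1 + 0.0000·(-3) + 0.5388·4 + (-0.5388)·(-3) = 2.5145; q_2·a_3 = (-0.0194)·(-3) + (-0.8134)·1 + (-0.4003)·(-3) + 0.1808·4 + (-0.3809)·(-3) = 2.3112.
u_3 = a_3 − 2.5145·q_1 − 2.3112·q_2 = (-4.3101, 1.9767, -2.0749, 2.2274, -0.7649).
‖u_3‖ = 5.6865, so q_3 = (-0.7580, 0.3476, -0.3649, 0.3917, -0.1345).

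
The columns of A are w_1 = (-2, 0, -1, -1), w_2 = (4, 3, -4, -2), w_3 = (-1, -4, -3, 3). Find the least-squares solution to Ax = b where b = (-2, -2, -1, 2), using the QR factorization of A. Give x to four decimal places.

x = (0.2782, -0.1940, 0.4715)

w_1 = (-2, 0, -1, -1); ‖w_1‖ = 2.4495, so q_1 = (-0.8165, 0.0000, -0.4082, -0.4082).
q_1·w_2 = (-0.8165)·4 + 0.0000·3 + (-0.4082)·(-4) + (-0.4082)·(-2) = -0.8165.
u_2 = w_2 + 0.8165·q_1 = (3.3333, 3.0000, -4.3333, -2.3333).
‖u_2‖ = 6.6583, so q_2 = (0.5006, 0.4506, -0.6508, -0.3504).
q_1·w_3 = (-0.8165)·(-1) + 0.0000·(-4) + (-0.4082)·(-3) + (-0.4082)·3 = 0.8165; q_2·w_3 = 0.5006·(-1) + 0.4506·(-4) + (-0.6508)·(-3) + (-0.3504)·3 = -1.4018.
u_3 = w_3 − 0.8165·q_1 + 1.4018·q_2 = (0.3684, -3.3684, -3.5789, 2.8421).
‖u_3‖ = 5.6893, so q_3 = (0.0648, -0.5921, -0.6291, 0.4996).
Qᵀb = (1.2247, -1.9524, 2.6828).
Back-substitute: x_3 = 2.6828/5.6893 = 0.4715.
x_2 = (-1.9524 + 1.4018·0.4715)/6.6583 = -0.1940.
x_1 = (1.2247 + 0.8165·(-0.1940) − 0.8165·0.4715)/2.4495 = 0.2782.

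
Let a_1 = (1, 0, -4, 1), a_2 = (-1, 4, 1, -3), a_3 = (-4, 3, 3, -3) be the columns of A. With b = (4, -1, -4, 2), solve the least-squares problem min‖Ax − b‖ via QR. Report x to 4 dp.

a_1 = (1, 0, -4, 1); ‖a_1‖ = 4.2426, so q_1 = (0.2357, 0.0000, -0.9428, 0.2357).
q_1·a_2 = 0.2357·(-1) + 0.0000·4 + (-0.9428)·1 + 0.2357·(-3) = -1.8856.
u_2 = a_2 + 1.8856·q_1 = (-0.5556, 4.0000, -0.7778, -2.5556).
‖u_2‖ = 4.8419, so q_2 = (-0.1147, 0.8261, -0.1606, -0.5278).
q_1·a_3 = 0.2357·(-4) + 0.0000·3 + (-0.9428)·3 + 0.2357·(-3) = -4.4783; q_2·a_3 = (-0.1147)·(-4) + 0.8261·3 + (-0.1606)·3 + (-0.5278)·(-3) = 4.0388.
u_3 = a_3 + 4.4783·q_1 − 4.0388·q_2 = (-2.4810, -0.3365, -0.5735, 0.1872).
‖u_3‖ = 2.5754, so q_3 = (-0.9634, -0.1307, -0.2227, 0.0727).
Qᵀb = (5.1854, -1.6981, -2.6867).
Back-substitute: x_3 = -2.6867/2.5754 = -1.0432.
x_2 = (-1.6981 − 4.0388·(-1.0432))/4.8419 = 0.5195.
x_1 = (5.1854 + 1.8856·0.5195 + 4.4783·(-1.0432))/4.2426 = 0.3519.

x = (0.3519, 0.5195, -1.0432)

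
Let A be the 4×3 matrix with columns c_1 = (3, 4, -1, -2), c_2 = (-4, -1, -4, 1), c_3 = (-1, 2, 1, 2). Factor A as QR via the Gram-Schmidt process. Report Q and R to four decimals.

c_1 = (3, 4, -1, -2); ‖c_1‖ = 5.4772, so e_1 = (0.5477, 0.7303, -0.1826, -0.3651).
e_1·c_2 = 0.5477·(-4) + 0.7303·(-1) + (-0.1826)·(-4) + (-0.3651)·1 = -2.5560.
u_2 = c_2 + 2.5560·e_1 = (-2.6000, 0.8667, -4.4667, 0.0667).
‖u_2‖ = 5.2409, so e_2 = (-0.4961, 0.1654, -0.8523, 0.0127).
e_1·c_3 = 0.5477·(-1) + 0.7303·2 + (-0.1826)·1 + (-0.3651)·2 = 0.0000; e_2·c_3 = (-0.4961)·(-1) + 0.1654·2 + (-0.8523)·1 + 0.0127·2 = 0.0000.
u_3 = c_3 + 0.0000·e_1 − 0.0000·e_2 = (-1.0000, 2.0000, 1.0000, 2.0000).
‖u_3‖ = 3.1623, so e_3 = (-0.3162, 0.6325, 0.3162, 0.6325).

Q = [[0.5477, -0.4961, -0.3162], [0.7303, 0.1654, 0.6325], [-0.1826, -0.8523, 0.3162], [-0.3651, 0.0127, 0.6325]], R = [[5.4772, -2.5560, 0.0000], [0.0000, 5.2409, 0.0000], [0.0000, 0.0000, 3.1623]]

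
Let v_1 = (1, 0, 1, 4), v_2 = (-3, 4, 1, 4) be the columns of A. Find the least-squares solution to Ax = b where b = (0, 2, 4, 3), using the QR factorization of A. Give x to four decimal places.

v_1 = (1, 0, 1, 4); ‖v_1‖ = 4.2426, so q_1 = (0.2357, 0.0000, 0.2357, 0.9428).
q_1·v_2 = 0.2357·(-3) + 0.0000·4 + 0.2357·1 + 0.9428·4 = 3.2998.
u_2 = v_2 − 3.2998·q_1 = (-3.7778, 4.0000, 0.2222, 0.8889).
‖u_2‖ = 5.5777, so q_2 = (-0.6773, 0.7171, 0.0398, 0.1594).
Qᵀb = (3.7712, 2.0717).
Back-substitute: x_2 = 2.0717/5.5777 = 0.3714.
x_1 = (3.7712 − 3.2998·0.3714)/4.2426 = 0.6000.

x = (0.6000, 0.3714)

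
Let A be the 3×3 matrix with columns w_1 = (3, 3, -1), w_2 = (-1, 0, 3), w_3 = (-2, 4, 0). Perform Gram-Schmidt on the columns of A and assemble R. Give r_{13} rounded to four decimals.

w_1 = (3, 3, -1); ‖w_1‖ = 4.3589, so e_1 = (0.6882, 0.6882, -0.2294).
r_{13} = e_1·w_3 = 1.3765.

r_{13} = 1.3765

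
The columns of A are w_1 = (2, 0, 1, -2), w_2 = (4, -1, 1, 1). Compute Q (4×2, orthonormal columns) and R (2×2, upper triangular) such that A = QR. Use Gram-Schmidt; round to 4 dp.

Q = [[0.6667, 0.6639], [0.0000, -0.2716], [0.3333, 0.0604], [-0.6667, 0.6941]], R = [[3.0000, 2.3333], [0.0000, 3.6818]]

q_1 = w_1/‖w_1‖ = (2, 0, 1, -2)/3.0000 = (0.6667, 0.0000, 0.3333, -0.6667).
r_{12} = q_1·w_2 = 2.3333.
u_2 = w_2 − 2.3333·q_1 = (2.4444, -1.0000, 0.2222, 2.5556).
‖u_2‖ = 3.6818, so q_2 = (0.6639, -0.2716, 0.0604, 0.6941).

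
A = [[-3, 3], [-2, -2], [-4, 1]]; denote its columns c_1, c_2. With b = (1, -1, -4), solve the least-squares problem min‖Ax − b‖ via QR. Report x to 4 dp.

x = (0.6738, 0.5046)

e_1 = c_1/‖c_1‖ = (-3, -2, -4)/5.3852 = (-0.5571, -0.3714, -0.7428).
r_{12} = e_1·c_2 = -1.6713.
u_2 = c_2 + 1.6713·e_1 = (2.0690, -2.6207, -0.2414).
‖u_2‖ = 3.3477, so e_2 = (0.6180, -0.7828, -0.0721).
Qᵀb = (2.7854, 1.6893).
Back-substitute: x_2 = 1.6893/3.3477 = 0.5046.
x_1 = (2.7854 + 1.6713·0.5046)/5.3852 = 0.6738.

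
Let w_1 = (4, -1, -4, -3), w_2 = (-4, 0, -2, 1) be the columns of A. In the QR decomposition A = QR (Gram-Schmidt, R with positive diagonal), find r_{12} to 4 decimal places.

w_1 = (4, -1, -4, -3); ‖w_1‖ = 6.4807, so e_1 = (0.6172, -0.1543, -0.6172, -0.4629).
r_{12} = e_1·w_2 = -1.6973.

r_{12} = -1.6973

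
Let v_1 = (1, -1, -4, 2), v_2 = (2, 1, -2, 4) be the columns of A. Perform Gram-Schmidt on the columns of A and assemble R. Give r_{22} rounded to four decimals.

v_1 = (1, -1, -4, 2); ‖v_1‖ = 4.6904, so q_1 = (0.2132, -0.2132, -0.8528, 0.4264).
q_1·v_2 = 0.2132·2 + (-0.2132)·1 + (-0.8528)·(-2) + 0.4264·4 = 3.6244.
u_2 = v_2 − 3.6244·q_1 = (1.2273, 1.7727, 1.0909, 2.4545).
r_{22} = ‖u_2‖ = 3.4444.

r_{22} = 3.4444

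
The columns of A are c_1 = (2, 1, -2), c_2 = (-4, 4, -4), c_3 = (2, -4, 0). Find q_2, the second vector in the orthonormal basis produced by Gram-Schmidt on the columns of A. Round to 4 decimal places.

q_2 = (-0.7191, 0.5230, -0.4576)

q_1 = c_1/‖c_1‖ = (2, 1, -2)/3.0000 = (0.6667, 0.3333, -0.6667).
r_{12} = q_1·c_2 = 1.3333.
u_2 = c_2 − 1.3333·q_1 = (-4.8889, 3.5556, -3.1111).
‖u_2‖ = 6.7987, so q_2 = (-0.7191, 0.5230, -0.4576).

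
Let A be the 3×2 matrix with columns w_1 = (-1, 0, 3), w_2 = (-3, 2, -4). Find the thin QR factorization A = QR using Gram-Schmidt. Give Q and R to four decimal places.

Q = [[-0.3162, -0.8531], [0.0000, 0.4375], [0.9487, -0.2844]], R = [[3.1623, -2.8460], [0.0000, 4.5717]]

e_1 = w_1/‖w_1‖ = (-1, 0, 3)/3.1623 = (-0.3162, 0.0000, 0.9487).
r_{12} = e_1·w_2 = -2.8460.
u_2 = w_2 + 2.8460·e_1 = (-3.9000, 2.0000, -1.3000).
‖u_2‖ = 4.5717, so e_2 = (-0.8531, 0.4375, -0.2844).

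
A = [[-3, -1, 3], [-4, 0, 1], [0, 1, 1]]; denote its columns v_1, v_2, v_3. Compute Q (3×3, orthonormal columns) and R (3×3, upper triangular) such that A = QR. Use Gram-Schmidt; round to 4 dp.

q_1 = v_1/‖v_1‖ = (-3, -4, 0)/5.0000 = (-0.6000, -0.8000, 0.0000).
r_{12} = q_1·v_2 = 0.6000.
u_2 = v_2 − 0.6000·q_1 = (-0.6400, 0.4800, 1.0000).
‖u_2‖ = 1.2806, so q_2 = (-0.4998, 0.3748, 0.7809).
r_{13} = q_1·v_3 = -2.6000; r_{23} = q_2·v_3 = -0.3436.
u_3 = v_3 + 2.6000·q_1 + 0.3436·q_2 = (1.2683, -0.9512, 1.2683).
‖u_3‖ = 2.0303, so q_3 = (0.6247, -0.4685, 0.6247).

Q = [[-0.6000, -0.4998, 0.6247], [-0.8000, 0.3748, -0.4685], [0.0000, 0.7809, 0.6247]], R = [[5.0000, 0.6000, -2.6000], [0.0000, 1.2806, -0.3436], [0.0000, 0.0000, 2.0303]]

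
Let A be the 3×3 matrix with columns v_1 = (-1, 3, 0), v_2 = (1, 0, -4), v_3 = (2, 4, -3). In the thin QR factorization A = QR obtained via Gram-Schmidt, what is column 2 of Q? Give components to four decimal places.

v_1 = (-1, 3, 0); ‖v_1‖ = 3.1623, so q_1 = (-0.3162, 0.9487, 0.0000).
q_1·v_2 = (-0.3162)·1 + 0.9487·0 + 0.0000·(-4) = -0.3162.
u_2 = v_2 + 0.3162·q_1 = (0.9000, 0.3000, -4.0000).
‖u_2‖ = 4.1110, so q_2 = (0.2189, 0.0730, -0.9730).

q_2 = (0.2189, 0.0730, -0.9730)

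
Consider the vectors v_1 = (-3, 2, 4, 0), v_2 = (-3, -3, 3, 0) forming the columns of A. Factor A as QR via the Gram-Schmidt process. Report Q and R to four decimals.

e_1 = v_1/‖v_1‖ = (-3, 2, 4, 0)/5.3852 = (-0.5571, 0.3714, 0.7428, 0.0000).
r_{12} = e_1·v_2 = 2.7854.
u_2 = v_2 − 2.7854·e_1 = (-1.4483, -4.0345, 0.9310, 0.0000).
‖u_2‖ = 4.3865, so e_2 = (-0.3302, -0.9197, 0.2122, 0.0000).

Q = [[-0.5571, -0.3302], [0.3714, -0.9197], [0.7428, 0.2122], [0.0000, 0.0000]], R = [[5.3852, 2.7854], [0.0000, 4.3865]]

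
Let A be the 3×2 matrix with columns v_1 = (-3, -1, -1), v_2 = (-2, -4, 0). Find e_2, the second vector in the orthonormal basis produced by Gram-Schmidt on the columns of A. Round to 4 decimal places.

e_2 = (0.2202, -0.9358, 0.2752)

v_1 = (-3, -1, -1); ‖v_1‖ = 3.3166, so e_1 = (-0.9045, -0.3015, -0.3015).
e_1·v_2 = (-0.9045)·(-2) + (-0.3015)·(-4) + (-0.3015)·0 = 3.0151.
u_2 = v_2 − 3.0151·e_1 = (0.7273, -3.0909, 0.9091).
‖u_2‖ = 3.3029, so e_2 = (0.2202, -0.9358, 0.2752).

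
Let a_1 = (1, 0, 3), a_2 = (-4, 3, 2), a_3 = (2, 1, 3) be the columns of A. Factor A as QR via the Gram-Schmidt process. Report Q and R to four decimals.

Q = [[0.3162, -0.7854, 0.5322], [0.0000, 0.5610, 0.8278], [0.9487, 0.2618, -0.1774]], R = [[3.1623, 0.6325, 3.4785], [0.0000, 5.3479, -0.2244], [0.0000, 0.0000, 1.3600]]

a_1 = (1, 0, 3); ‖a_1‖ = 3.1623, so q_1 = (0.3162, 0.0000, 0.9487).
q_1·a_2 = 0.3162·(-4) + 0.0000·3 + 0.9487·2 = 0.6325.
u_2 = a_2 − 0.6325·q_1 = (-4.2000, 3.0000, 1.4000).
‖u_2‖ = 5.3479, so q_2 = (-0.7854, 0.5610, 0.2618).
q_1·a_3 = 0.3162·2 + 0.0000·1 + 0.9487·3 = 3.4785; q_2·a_3 = (-0.7854)·2 + 0.5610·1 + 0.2618·3 = -0.2244.
u_3 = a_3 − 3.4785·q_1 + 0.2244·q_2 = (0.7238, 1.1259, -0.2413).
‖u_3‖ = 1.3600, so q_3 = (0.5322, 0.8278, -0.1774).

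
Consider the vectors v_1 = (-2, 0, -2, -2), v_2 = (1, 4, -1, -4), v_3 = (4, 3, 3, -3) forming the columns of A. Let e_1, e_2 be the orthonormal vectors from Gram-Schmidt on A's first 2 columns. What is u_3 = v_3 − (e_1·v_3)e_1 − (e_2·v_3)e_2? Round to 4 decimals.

e_1 = v_1/‖v_1‖ = (-2, 0, -2, -2)/3.4641 = (-0.5774, 0.0000, -0.5774, -0.5774).
r_{12} = e_1·v_2 = 2.3094.
u_2 = v_2 − 2.3094·e_1 = (2.3333, 4.0000, 0.3333, -2.6667).
‖u_2‖ = 5.3541, so e_2 = (0.4358, 0.7471, 0.0623, -0.4981).
r_{13} = e_1·v_3 = -2.3094; r_{23} = e_2·v_3 = 5.6654.
u_3 = v_3 + 2.3094·e_1 − 5.6654·e_2 = (0.1977, -1.2326, 1.3140, -1.5116).

u_3 = (0.1977, -1.2326, 1.3140, -1.5116)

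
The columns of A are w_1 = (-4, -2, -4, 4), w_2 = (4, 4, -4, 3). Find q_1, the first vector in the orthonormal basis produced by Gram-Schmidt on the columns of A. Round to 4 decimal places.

w_1 = (-4, -2, -4, 4); ‖w_1‖ = 7.2111, so q_1 = (-0.5547, -0.2774, -0.5547, 0.5547).

q_1 = (-0.5547, -0.2774, -0.5547, 0.5547)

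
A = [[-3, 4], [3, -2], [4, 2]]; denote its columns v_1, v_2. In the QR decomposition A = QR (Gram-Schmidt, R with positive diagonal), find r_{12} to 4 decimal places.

r_{12} = -1.7150

v_1 = (-3, 3, 4); ‖v_1‖ = 5.8310, so e_1 = (-0.5145, 0.5145, 0.6860).
r_{12} = e_1·v_2 = -1.7150.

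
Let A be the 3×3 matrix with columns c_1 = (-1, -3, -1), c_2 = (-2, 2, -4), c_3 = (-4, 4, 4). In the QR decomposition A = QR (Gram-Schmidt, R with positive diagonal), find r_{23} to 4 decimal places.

e_1 = c_1/‖c_1‖ = (-1, -3, -1)/3.3166 = (-0.3015, -0.9045, -0.3015).
r_{12} = e_1·c_2 = 0.0000.
u_2 = c_2 + 0.0000·e_1 = (-2.0000, 2.0000, -4.0000).
‖u_2‖ = 4.8990, so e_2 = (-0.4082, 0.4082, -0.8165).
r_{23} = e_2·c_3 = 0.0000.

r_{23} = 0.0000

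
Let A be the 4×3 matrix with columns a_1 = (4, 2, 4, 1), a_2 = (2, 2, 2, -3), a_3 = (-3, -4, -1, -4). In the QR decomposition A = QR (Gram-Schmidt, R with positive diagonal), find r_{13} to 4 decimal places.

r_{13} = -4.6032

q_1 = a_1/‖a_1‖ = (4, 2, 4, 1)/6.0828 = (0.6576, 0.3288, 0.6576, 0.1644).
r_{13} = q_1·a_3 = -4.6032.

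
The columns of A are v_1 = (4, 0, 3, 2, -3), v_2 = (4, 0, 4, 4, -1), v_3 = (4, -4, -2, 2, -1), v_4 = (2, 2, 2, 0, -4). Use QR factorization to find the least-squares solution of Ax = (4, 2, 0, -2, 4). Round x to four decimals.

e_1 = v_1/‖v_1‖ = (4, 0, 3, 2, -3)/6.1644 = (0.6489, 0.0000, 0.4867, 0.3244, -0.4867).
r_{12} = e_1·v_2 = 6.3266.
u_2 = v_2 − 6.3266·e_1 = (-0.1053, 0.0000, 0.9211, 1.9474, 2.0789).
‖u_2‖ = 2.9956, so e_2 = (-0.0351, 0.0000, 0.3075, 0.6501, 0.6940).
r_{13} = e_1·v_3 = 2.7578; r_{23} = e_2·v_3 = -0.1493.
u_3 = v_3 − 2.7578·e_1 + 0.1493·e_2 = (2.2053, -4.0000, -3.2962, 1.2023, 0.4457).
‖u_3‖ = 5.7769, so e_3 = (0.3817, -0.6924, -0.5706, 0.2081, 0.0772).
r_{14} = e_1·v_4 = 4.2178; r_{24} = e_2·v_4 = -2.2313; r_{34} = e_3·v_4 = -2.0712.
u_4 = v_4 − 4.2178·e_1 + 2.2313·e_2 + 2.0712·e_3 = (-0.0246, 0.5659, -0.5483, 0.5132, -0.2390).
‖u_4‖ = 0.9706, so e_4 = (-0.0254, 0.5831, -0.5650, 0.5287, -0.2463).
Qᵀb = (0.0000, 1.3353, 0.0345, -0.9778).
Back-substitute: x_4 = -0.9778/0.9706 = -1.0075.
x_3 = (0.0345 + 2.0712·(-1.0075))/5.7769 = -0.3552.
x_2 = (1.3353 + 0.1493·(-0.3552) + 2.2313·(-1.0075))/2.9956 = -0.3224.
x_1 = (0.0000 − 6.3266·(-0.3224) − 2.7578·(-0.3552) − 4.2178·(-1.0075))/6.1644 = 1.1791.

x = (1.1791, -0.3224, -0.3552, -1.0075)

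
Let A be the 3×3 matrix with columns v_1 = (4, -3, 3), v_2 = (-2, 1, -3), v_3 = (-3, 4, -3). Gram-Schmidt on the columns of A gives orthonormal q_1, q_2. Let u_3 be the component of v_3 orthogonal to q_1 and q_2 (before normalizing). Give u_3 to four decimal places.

q_1 = v_1/‖v_1‖ = (4, -3, 3)/5.8310 = (0.6860, -0.5145, 0.5145).
r_{12} = q_1·v_2 = -3.4300.
u_2 = v_2 + 3.4300·q_1 = (0.3529, -0.7647, -1.2353).
‖u_2‖ = 1.4951, so q_2 = (0.2361, -0.5115, -0.8262).
r_{13} = q_1·v_3 = -5.6595; r_{23} = q_2·v_3 = -0.2754.
u_3 = v_3 + 5.6595·q_1 + 0.2754·q_2 = (0.9474, 0.9474, -0.3158).

u_3 = (0.9474, 0.9474, -0.3158)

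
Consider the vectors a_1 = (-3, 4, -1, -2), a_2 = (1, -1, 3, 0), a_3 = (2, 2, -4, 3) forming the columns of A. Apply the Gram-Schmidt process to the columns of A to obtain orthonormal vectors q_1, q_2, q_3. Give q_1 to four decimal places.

a_1 = (-3, 4, -1, -2); ‖a_1‖ = 5.4772, so q_1 = (-0.5477, 0.7303, -0.1826, -0.3651).

q_1 = (-0.5477, 0.7303, -0.1826, -0.3651)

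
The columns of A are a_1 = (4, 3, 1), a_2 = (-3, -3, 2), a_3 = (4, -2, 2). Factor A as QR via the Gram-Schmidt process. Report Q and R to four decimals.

Q = [[0.7845, -0.0270, 0.6196], [0.5883, -0.2835, -0.7573], [0.1961, 0.9586, -0.2065]], R = [[5.0990, -3.7262, 2.3534], [0.0000, 2.8488, 2.3762], [0.0000, 0.0000, 3.5798]]

q_1 = a_1/‖a_1‖ = (4, 3, 1)/5.0990 = (0.7845, 0.5883, 0.1961).
r_{12} = q_1·a_2 = -3.7262.
u_2 = a_2 + 3.7262·q_1 = (-0.0769, -0.8077, 2.7308).
‖u_2‖ = 2.8488, so q_2 = (-0.0270, -0.2835, 0.9586).
r_{13} = q_1·a_3 = 2.3534; r_{23} = q_2·a_3 = 2.3762.
u_3 = a_3 − 2.3534·q_1 − 2.3762·q_2 = (2.2180, -2.7109, -0.7393).
‖u_3‖ = 3.5798, so q_3 = (0.6196, -0.7573, -0.2065).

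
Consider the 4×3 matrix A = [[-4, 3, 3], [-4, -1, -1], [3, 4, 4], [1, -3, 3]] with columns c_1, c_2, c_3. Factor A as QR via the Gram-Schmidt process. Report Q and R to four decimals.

Q = [[-0.6172, 0.5234, 0.4292], [-0.6172, -0.1530, 0.0201], [0.4629, 0.6643, 0.3172], [0.1543, -0.5113, 0.8454]], R = [[6.4807, 0.1543, 1.0801], [0.0000, 5.9141, 2.8463], [0.0000, 0.0000, 5.0727]]

c_1 = (-4, -4, 3, 1); ‖c_1‖ = 6.4807, so q_1 = (-0.6172, -0.6172, 0.4629, 0.1543).
q_1·c_2 = (-0.6172)·3 + (-0.6172)·(-1) + 0.4629·4 + 0.1543·(-3) = 0.1543.
u_2 = c_2 − 0.1543·q_1 = (3.0952, -0.9048, 3.9286, -3.0238).
‖u_2‖ = 5.9141, so q_2 = (0.5234, -0.1530, 0.6643, -0.5113).
q_1·c_3 = (-0.6172)·3 + (-0.6172)·(-1) + 0.4629·4 + 0.1543·3 = 1.0801; q_2·c_3 = 0.5234·3 + (-0.1530)·(-1) + 0.6643·4 + (-0.5113)·3 = 2.8463.
u_3 = c_3 − 1.0801·q_1 − 2.8463·q_2 = (2.1770, 0.1021, 1.6093, 4.2886).
‖u_3‖ = 5.0727, so q_3 = (0.4292, 0.0201, 0.3172, 0.8454).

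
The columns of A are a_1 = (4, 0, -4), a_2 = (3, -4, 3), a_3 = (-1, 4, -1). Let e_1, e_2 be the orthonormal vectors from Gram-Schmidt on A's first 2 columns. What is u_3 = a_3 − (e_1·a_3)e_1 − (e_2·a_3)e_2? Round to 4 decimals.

a_1 = (4, 0, -4); ‖a_1‖ = 5.6569, so e_1 = (0.7071, 0.0000, -0.7071).
e_1·a_2 = 0.7071·3 + 0.0000·(-4) + (-0.7071)·3 = 0.0000.
u_2 = a_2 + 0.0000·e_1 = (3.0000, -4.0000, 3.0000).
‖u_2‖ = 5.8310, so e_2 = (0.5145, -0.6860, 0.5145).
e_1·a_3 = 0.7071·(-1) + 0.0000·4 + (-0.7071)·(-1) = 0.0000; e_2·a_3 = 0.5145·(-1) + (-0.6860)·4 + 0.5145·(-1) = -3.7730.
u_3 = a_3 + 0.0000·e_1 + 3.7730·e_2 = (0.9412, 1.4118, 0.9412).

u_3 = (0.9412, 1.4118, 0.9412)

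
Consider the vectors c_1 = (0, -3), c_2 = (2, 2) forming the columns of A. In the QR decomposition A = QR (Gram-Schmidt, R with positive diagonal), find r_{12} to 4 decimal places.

r_{12} = -2.0000

q_1 = c_1/‖c_1‖ = (0, -3)/3.0000 = (0.0000, -1.0000).
r_{12} = q_1·c_2 = -2.0000.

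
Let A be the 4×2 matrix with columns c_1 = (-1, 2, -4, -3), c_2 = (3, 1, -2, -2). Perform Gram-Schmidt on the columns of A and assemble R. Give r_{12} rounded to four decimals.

c_1 = (-1, 2, -4, -3); ‖c_1‖ = 5.4772, so q_1 = (-0.1826, 0.3651, -0.7303, -0.5477).
r_{12} = q_1·c_2 = 2.3735.

r_{12} = 2.3735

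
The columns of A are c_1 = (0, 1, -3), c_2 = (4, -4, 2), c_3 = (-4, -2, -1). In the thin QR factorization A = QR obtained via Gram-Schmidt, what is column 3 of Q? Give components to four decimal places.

c_1 = (0, 1, -3); ‖c_1‖ = 3.1623, so e_1 = (0.0000, 0.3162, -0.9487).
e_1·c_2 = 0.0000·4 + 0.3162·(-4) + (-0.9487)·2 = -3.1623.
u_2 = c_2 + 3.1623·e_1 = (4.0000, -3.0000, -1.0000).
‖u_2‖ = 5.0990, so e_2 = (0.7845, -0.5883, -0.1961).
e_1·c_3 = 0.0000·(-4) + 0.3162·(-2) + (-0.9487)·(-1) = 0.3162; e_2·c_3 = 0.7845·(-4) + (-0.5883)·(-2) + (-0.1961)·(-1) = -1.7650.
u_3 = c_3 − 0.3162·e_1 + 1.7650·e_2 = (-2.6154, -3.1385, -1.0462).
‖u_3‖ = 4.2172, so e_3 = (-0.6202, -0.7442, -0.2481).

e_3 = (-0.6202, -0.7442, -0.2481)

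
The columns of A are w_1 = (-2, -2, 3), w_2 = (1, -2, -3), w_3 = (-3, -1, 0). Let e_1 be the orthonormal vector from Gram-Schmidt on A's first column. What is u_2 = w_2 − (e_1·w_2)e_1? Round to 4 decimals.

e_1 = w_1/‖w_1‖ = (-2, -2, 3)/4.1231 = (-0.4851, -0.4851, 0.7276).
r_{12} = e_1·w_2 = -1.6977.
u_2 = w_2 + 1.6977·e_1 = (0.1765, -2.8235, -1.7647).

u_2 = (0.1765, -2.8235, -1.7647)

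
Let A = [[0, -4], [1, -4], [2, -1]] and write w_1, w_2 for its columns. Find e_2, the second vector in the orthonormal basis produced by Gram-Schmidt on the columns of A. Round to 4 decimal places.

e_2 = (-0.7875, -0.5512, 0.2756)

e_1 = w_1/‖w_1‖ = (0, 1, 2)/2.2361 = (0.0000, 0.4472, 0.8944).
r_{12} = e_1·w_2 = -2.6833.
u_2 = w_2 + 2.6833·e_1 = (-4.0000, -2.8000, 1.4000).
‖u_2‖ = 5.0794, so e_2 = (-0.7875, -0.5512, 0.2756).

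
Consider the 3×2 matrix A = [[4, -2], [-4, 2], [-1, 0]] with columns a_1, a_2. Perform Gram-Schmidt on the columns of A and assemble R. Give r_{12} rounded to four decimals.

a_1 = (4, -4, -1); ‖a_1‖ = 5.7446, so e_1 = (0.6963, -0.6963, -0.1741).
r_{12} = e_1·a_2 = -2.7852.

r_{12} = -2.7852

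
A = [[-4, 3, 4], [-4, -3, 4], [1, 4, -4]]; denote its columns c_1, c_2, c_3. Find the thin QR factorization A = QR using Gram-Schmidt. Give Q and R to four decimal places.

Q = [[-0.6963, 0.6020, 0.3909], [-0.6963, -0.4345, -0.5713], [0.1741, 0.6700, -0.7217]], R = [[5.7446, 0.6963, -6.2668], [0.0000, 5.7892, -2.0100], [0.0000, 0.0000, 2.1650]]

c_1 = (-4, -4, 1); ‖c_1‖ = 5.7446, so q_1 = (-0.6963, -0.6963, 0.1741).
q_1·c_2 = (-0.6963)·3 + (-0.6963)·(-3) + 0.1741·4 = 0.6963.
u_2 = c_2 − 0.6963·q_1 = (3.4848, -2.5152, 3.8788).
‖u_2‖ = 5.7892, so q_2 = (0.6020, -0.4345, 0.6700).
q_1·c_3 = (-0.6963)·4 + (-0.6963)·4 + 0.1741·(-4) = -6.2668; q_2·c_3 = 0.6020·4 + (-0.4345)·4 + 0.6700·(-4) = -2.0100.
u_3 = c_3 + 6.2668·q_1 + 2.0100·q_2 = (0.8463, -1.2369, -1.5624).
‖u_3‖ = 2.1650, so q_3 = (0.3909, -0.5713, -0.7217).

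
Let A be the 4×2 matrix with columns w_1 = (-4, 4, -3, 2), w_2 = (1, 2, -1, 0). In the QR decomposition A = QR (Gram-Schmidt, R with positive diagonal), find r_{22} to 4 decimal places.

w_1 = (-4, 4, -3, 2); ‖w_1‖ = 6.7082, so q_1 = (-0.5963, 0.5963, -0.4472, 0.2981).
q_1·w_2 = (-0.5963)·1 + 0.5963·2 + (-0.4472)·(-1) + 0.2981·0 = 1.0435.
u_2 = w_2 − 1.0435·q_1 = (1.6222, 1.3778, -0.5333, -0.3111).
r_{22} = ‖u_2‖ = 2.2161.

r_{22} = 2.2161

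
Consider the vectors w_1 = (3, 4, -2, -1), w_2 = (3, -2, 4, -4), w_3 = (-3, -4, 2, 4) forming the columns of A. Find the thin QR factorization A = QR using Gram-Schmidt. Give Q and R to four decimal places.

Q = [[0.5477, 0.4936, 0.5240], [0.7303, -0.2393, -0.0175], [-0.3651, 0.5684, 0.3668], [-0.1826, -0.6132, 0.7685]], R = [[5.4772, -0.5477, -6.0249], [0.0000, 6.6858, -1.8397], [0.0000, 0.0000, 2.3055]]

w_1 = (3, 4, -2, -1); ‖w_1‖ = 5.4772, so q_1 = (0.5477, 0.7303, -0.3651, -0.1826).
q_1·w_2 = 0.5477·3 + 0.7303·(-2) + (-0.3651)·4 + (-0.1826)·(-4) = -0.5477.
u_2 = w_2 + 0.5477·q_1 = (3.3000, -1.6000, 3.8000, -4.1000).
‖u_2‖ = 6.6858, so q_2 = (0.4936, -0.2393, 0.5684, -0.6132).
q_1·w_3 = 0.5477·(-3) + 0.7303·(-4) + (-0.3651)·2 + (-0.1826)·4 = -6.0249; q_2·w_3 = 0.4936·(-3) + (-0.2393)·(-4) + 0.5684·2 + (-0.6132)·4 = -1.8397.
u_3 = w_3 + 6.0249·q_1 + 1.8397·q_2 = (1.2081, -0.0403, 0.8456, 1.7718).
‖u_3‖ = 2.3055, so q_3 = (0.5240, -0.0175, 0.3668, 0.7685).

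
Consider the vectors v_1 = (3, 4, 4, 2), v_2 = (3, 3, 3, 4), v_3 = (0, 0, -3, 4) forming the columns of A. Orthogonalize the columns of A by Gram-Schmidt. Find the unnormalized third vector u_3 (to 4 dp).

u_3 = (-0.2362, 1.5709, -1.4291, 0.0709)

q_1 = v_1/‖v_1‖ = (3, 4, 4, 2)/6.7082 = (0.4472, 0.5963, 0.5963, 0.2981).
r_{12} = q_1·v_2 = 6.1119.
u_2 = v_2 − 6.1119·q_1 = (0.2667, -0.6444, -0.6444, 2.1778).
‖u_2‖ = 2.3758, so q_2 = (0.1122, -0.2713, -0.2713, 0.9166).
r_{13} = q_1·v_3 = -0.5963; r_{23} = q_2·v_3 = 4.4804.
u_3 = v_3 + 0.5963·q_1 − 4.4804·q_2 = (-0.2362, 1.5709, -1.4291, 0.0709).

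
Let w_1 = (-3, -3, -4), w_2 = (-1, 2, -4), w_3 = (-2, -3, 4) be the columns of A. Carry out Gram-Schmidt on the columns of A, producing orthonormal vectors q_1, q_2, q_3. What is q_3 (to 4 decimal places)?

w_1 = (-3, -3, -4); ‖w_1‖ = 5.8310, so q_1 = (-0.5145, -0.5145, -0.6860).
q_1·w_2 = (-0.5145)·(-1) + (-0.5145)·2 + (-0.6860)·(-4) = 2.2295.
u_2 = w_2 − 2.2295·q_1 = (0.1471, 3.1471, -2.4706).
‖u_2‖ = 4.0037, so q_2 = (0.0367, 0.7860, -0.6171).
q_1·w_3 = (-0.5145)·(-2) + (-0.5145)·(-3) + (-0.6860)·4 = -0.1715; q_2·w_3 = 0.0367·(-2) + 0.7860·(-3) + (-0.6171)·4 = -4.8999.
u_3 = w_3 + 0.1715·q_1 + 4.8999·q_2 = (-1.9083, 0.7633, 0.8587).
‖u_3‖ = 2.2274, so q_3 = (-0.8567, 0.3427, 0.3855).

q_3 = (-0.8567, 0.3427, 0.3855)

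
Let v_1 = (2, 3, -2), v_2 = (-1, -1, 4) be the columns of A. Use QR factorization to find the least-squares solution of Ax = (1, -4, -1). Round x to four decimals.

x = (-1.1460, -0.8832)

v_1 = (2, 3, -2); ‖v_1‖ = 4.1231, so q_1 = (0.4851, 0.7276, -0.4851).
q_1·v_2 = 0.4851·(-1) + 0.7276·(-1) + (-0.4851)·4 = -3.1530.
u_2 = v_2 + 3.1530·q_1 = (0.5294, 1.2941, 2.4706).
‖u_2‖ = 2.8388, so q_2 = (0.1865, 0.4559, 0.8703).
Qᵀb = (-1.9403, -2.5073).
Back-substitute: x_2 = -2.5073/2.8388 = -0.8832.
x_1 = (-1.9403 + 3.1530·(-0.8832))/4.1231 = -1.1460.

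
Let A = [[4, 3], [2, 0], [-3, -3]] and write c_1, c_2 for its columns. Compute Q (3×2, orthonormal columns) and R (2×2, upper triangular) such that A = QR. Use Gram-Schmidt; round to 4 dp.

Q = [[0.7428, 0.0619], [0.3714, -0.8666], [-0.5571, -0.4952]], R = [[5.3852, 3.8996], [0.0000, 1.6713]]

c_1 = (4, 2, -3); ‖c_1‖ = 5.3852, so e_1 = (0.7428, 0.3714, -0.5571).
e_1·c_2 = 0.7428·3 + 0.3714·0 + (-0.5571)·(-3) = 3.8996.
u_2 = c_2 − 3.8996·e_1 = (0.1034, -1.4483, -0.8276).
‖u_2‖ = 1.6713, so e_2 = (0.0619, -0.8666, -0.4952).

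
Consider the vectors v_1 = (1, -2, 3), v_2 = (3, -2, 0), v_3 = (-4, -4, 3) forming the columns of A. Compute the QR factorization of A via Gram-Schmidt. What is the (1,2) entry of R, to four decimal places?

r_{12} = 1.8708

q_1 = v_1/‖v_1‖ = (1, -2, 3)/3.7417 = (0.2673, -0.5345, 0.8018).
r_{12} = q_1·v_2 = 1.8708.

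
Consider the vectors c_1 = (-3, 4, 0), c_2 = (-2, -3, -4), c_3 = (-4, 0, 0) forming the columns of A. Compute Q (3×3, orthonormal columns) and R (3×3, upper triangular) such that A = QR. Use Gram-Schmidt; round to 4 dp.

Q = [[-0.6000, -0.5181, -0.6096], [0.8000, -0.3886, -0.4572], [0.0000, -0.7619, 0.6476]], R = [[5.0000, -1.2000, 2.4000], [0.0000, 5.2498, 2.0725], [0.0000, 0.0000, 2.4382]]

c_1 = (-3, 4, 0); ‖c_1‖ = 5.0000, so q_1 = (-0.6000, 0.8000, 0.0000).
q_1·c_2 = (-0.6000)·(-2) + 0.8000·(-3) + 0.0000·(-4) = -1.2000.
u_2 = c_2 + 1.2000·q_1 = (-2.7200, -2.0400, -4.0000).
‖u_2‖ = 5.2498, so q_2 = (-0.5181, -0.3886, -0.7619).
q_1·c_3 = (-0.6000)·(-4) + 0.8000·0 + 0.0000·0 = 2.4000; q_2·c_3 = (-0.5181)·(-4) + (-0.3886)·0 + (-0.7619)·0 = 2.0725.
u_3 = c_3 − 2.4000·q_1 − 2.0725·q_2 = (-1.4862, -1.1147, 1.5791).
‖u_3‖ = 2.4382, so q_3 = (-0.6096, -0.4572, 0.6476).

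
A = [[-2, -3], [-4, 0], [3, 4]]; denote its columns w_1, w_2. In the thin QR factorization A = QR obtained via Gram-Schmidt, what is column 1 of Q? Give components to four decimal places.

e_1 = w_1/‖w_1‖ = (-2, -4, 3)/5.3852 = (-0.3714, -0.7428, 0.5571).

e_1 = (-0.3714, -0.7428, 0.5571)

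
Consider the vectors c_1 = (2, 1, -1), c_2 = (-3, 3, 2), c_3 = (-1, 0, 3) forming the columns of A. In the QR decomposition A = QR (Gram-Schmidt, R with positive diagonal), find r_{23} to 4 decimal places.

r_{23} = 1.1445

c_1 = (2, 1, -1); ‖c_1‖ = 2.4495, so q_1 = (0.8165, 0.4082, -0.4082).
q_1·c_2 = 0.8165·(-3) + 0.4082·3 + (-0.4082)·2 = -2.0412.
u_2 = c_2 + 2.0412·q_1 = (-1.3333, 3.8333, 1.1667).
‖u_2‖ = 4.2230, so q_2 = (-0.3157, 0.9077, 0.2763).
r_{23} = q_2·c_3 = 1.1445.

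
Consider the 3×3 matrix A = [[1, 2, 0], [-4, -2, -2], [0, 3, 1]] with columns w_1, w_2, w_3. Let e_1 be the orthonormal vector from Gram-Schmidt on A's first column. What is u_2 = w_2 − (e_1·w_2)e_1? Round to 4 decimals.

u_2 = (1.4118, 0.3529, 3.0000)

w_1 = (1, -4, 0); ‖w_1‖ = 4.1231, so e_1 = (0.2425, -0.9701, 0.0000).
e_1·w_2 = 0.2425·2 + (-0.9701)·(-2) + 0.0000·3 = 2.4254.
u_2 = w_2 − 2.4254·e_1 = (1.4118, 0.3529, 3.0000).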